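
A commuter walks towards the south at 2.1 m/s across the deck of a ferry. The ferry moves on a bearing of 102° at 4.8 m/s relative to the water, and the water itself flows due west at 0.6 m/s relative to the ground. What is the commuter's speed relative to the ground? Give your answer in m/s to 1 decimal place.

In east/north components (m/s): commuter relative to ferry = (0.000, -2.100); ferry relative to water = (4.695, -0.998); water relative to ground = (-0.600, 0.000).
Sum = (4.095, -3.098) m/s.
Speed = |(4.095, -3.098)| = 5.135 m/s.

5.1 m/s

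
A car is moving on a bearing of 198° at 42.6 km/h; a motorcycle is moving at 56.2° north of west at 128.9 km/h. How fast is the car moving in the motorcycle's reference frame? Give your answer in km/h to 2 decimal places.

158.81 km/h

Taking east as x and north as y: car velocity = (-13.164, -40.515) km/h; motorcycle velocity = (-71.707, 107.114) km/h.
Velocity of car relative to motorcycle = (-13.164, -40.515) − (-71.707, 107.114) = (58.542, -147.629) km/h.
Magnitude = |(58.542, -147.629)| = 158.813 km/h.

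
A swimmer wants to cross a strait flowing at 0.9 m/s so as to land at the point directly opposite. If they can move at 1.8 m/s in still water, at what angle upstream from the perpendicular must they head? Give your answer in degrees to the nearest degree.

30°

To cancel the current, the upstream component of the swimmer's velocity must equal the flow: 1.8 sin θ = 0.9.
sin θ = 0.9 / 1.8 = 0.5000.
θ = arcsin(0.5000) = 30.000°.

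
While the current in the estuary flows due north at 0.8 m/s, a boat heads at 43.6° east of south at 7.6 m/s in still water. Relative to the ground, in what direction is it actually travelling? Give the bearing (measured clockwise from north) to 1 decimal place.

131.9°

Taking east as x and north as y: velocity relative to the water = (5.241, -5.504) m/s; the water relative to ground = (0.000, 0.800) m/s.
Velocity relative to ground = (5.241, -5.504) + (0.000, 0.800) = (5.241, -4.704) m/s.
Bearing = atan2(5.24, -4.70) = 131.91° clockwise from north.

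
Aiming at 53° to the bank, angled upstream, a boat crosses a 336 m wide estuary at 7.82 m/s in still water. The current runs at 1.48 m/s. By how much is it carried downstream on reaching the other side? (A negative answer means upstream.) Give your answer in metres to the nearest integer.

Perpendicular speed = 6.245 m/s; crossing time = 336 / 6.245 = 53.800 s.
Net downstream speed = -3.226 m/s.
Drift = -3.226 × 53.800 = -173.570 m (upstream).

-174 m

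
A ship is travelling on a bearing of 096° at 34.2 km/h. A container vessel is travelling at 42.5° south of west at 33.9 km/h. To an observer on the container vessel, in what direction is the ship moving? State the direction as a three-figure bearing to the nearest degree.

Taking east as x and north as y: ship velocity = (34.013, -3.575) km/h; container vessel velocity = (-24.994, -22.903) km/h.
Velocity of ship relative to container vessel = (34.013, -3.575) − (-24.994, -22.903) = (59.006, 19.328) km/h.
Bearing = atan2(59.01, 19.33) = 71.86° clockwise from north.

072°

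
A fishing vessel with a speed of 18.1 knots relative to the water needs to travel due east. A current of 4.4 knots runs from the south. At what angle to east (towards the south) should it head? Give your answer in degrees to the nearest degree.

14°

The current pushes perpendicular to the desired track; the heading must have a component into the current equal to 4.4 knots: 18.1 sin θ = 4.4.
sin θ = 0.2431, so θ = 14.069°.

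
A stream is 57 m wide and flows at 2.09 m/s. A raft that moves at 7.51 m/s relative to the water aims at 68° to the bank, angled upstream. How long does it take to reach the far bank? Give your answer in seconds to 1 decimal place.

8.2 s

The component of the raft's velocity perpendicular to the bank is 7.51 × sin 68° = 6.963 m/s.
Only the cross-stream component determines the crossing time; the current contributes nothing perpendicular to the bank.
Time = 57 / 6.963 = 8.186 s.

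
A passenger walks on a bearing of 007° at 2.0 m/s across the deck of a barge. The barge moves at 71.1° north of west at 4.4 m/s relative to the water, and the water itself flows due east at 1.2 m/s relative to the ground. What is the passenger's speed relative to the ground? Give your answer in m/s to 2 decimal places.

6.15 m/s

In east/north components (m/s): passenger relative to barge = (0.244, 1.985); barge relative to water = (-1.425, 4.163); water relative to ground = (1.200, 0.000).
Sum = (0.019, 6.148) m/s.
Speed = |(0.019, 6.148)| = 6.148 m/s.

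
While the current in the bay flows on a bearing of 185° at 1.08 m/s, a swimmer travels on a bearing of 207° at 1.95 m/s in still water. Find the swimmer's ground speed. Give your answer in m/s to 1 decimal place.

Taking east as x and north as y: velocity relative to the water = (-0.885, -1.737) m/s; the water relative to ground = (-0.094, -1.076) m/s.
Velocity relative to ground = (-0.885, -1.737) + (-0.094, -1.076) = (-0.979, -2.813) m/s.
Speed = |(-0.979, -2.813)| = 2.979 m/s.

3.0 m/s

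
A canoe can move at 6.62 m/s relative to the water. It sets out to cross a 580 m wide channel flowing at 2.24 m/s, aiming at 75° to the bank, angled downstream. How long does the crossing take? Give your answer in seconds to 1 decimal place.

90.7 s

The component of the canoe's velocity perpendicular to the bank is 6.62 × sin 75° = 6.394 m/s.
Only the cross-stream component determines the crossing time; the current contributes nothing perpendicular to the bank.
Time = 580 / 6.394 = 90.704 s.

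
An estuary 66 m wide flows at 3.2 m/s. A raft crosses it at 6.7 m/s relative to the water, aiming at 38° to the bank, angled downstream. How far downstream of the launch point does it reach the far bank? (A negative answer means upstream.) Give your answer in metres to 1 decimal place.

Perpendicular speed = 4.125 m/s; crossing time = 66 / 4.125 = 16.000 s.
Net downstream speed = 8.480 m/s.
Drift = 8.480 × 16.000 = 135.677 m (downstream).

135.7 m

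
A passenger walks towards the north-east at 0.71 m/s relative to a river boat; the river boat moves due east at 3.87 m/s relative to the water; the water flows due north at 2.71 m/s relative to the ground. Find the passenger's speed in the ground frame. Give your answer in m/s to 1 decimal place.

5.4 m/s

In east/north components (m/s): passenger relative to river boat = (0.502, 0.502); river boat relative to water = (3.870, 0.000); water relative to ground = (0.000, 2.710).
Sum = (4.372, 3.212) m/s.
Speed = |(4.372, 3.212)| = 5.425 m/s.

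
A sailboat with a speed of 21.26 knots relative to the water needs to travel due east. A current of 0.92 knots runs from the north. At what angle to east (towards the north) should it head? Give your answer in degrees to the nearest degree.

2°

The current pushes perpendicular to the desired track; the heading must have a component into the current equal to 0.92 knots: 21.26 sin θ = 0.92.
sin θ = 0.0433, so θ = 2.480°.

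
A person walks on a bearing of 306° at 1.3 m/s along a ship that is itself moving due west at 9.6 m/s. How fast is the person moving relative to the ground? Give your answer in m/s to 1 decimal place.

Taking east as x and north as y: ship velocity = (-9.600, 0.000) m/s; person velocity relative to ship = (-1.052, 0.764) m/s.
Velocity relative to ground = (-9.600, 0.000) + (-1.052, 0.764) = (-10.652, 0.764) m/s.
Speed = |(-10.652, 0.764)| = 10.679 m/s.

10.7 m/s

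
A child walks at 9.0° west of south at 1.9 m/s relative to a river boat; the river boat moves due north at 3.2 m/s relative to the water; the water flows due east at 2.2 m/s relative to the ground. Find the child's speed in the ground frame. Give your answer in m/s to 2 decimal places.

In east/north components (m/s): child relative to river boat = (-0.297, -1.877); river boat relative to water = (0.000, 3.200); water relative to ground = (2.200, 0.000).
Sum = (1.903, 1.323) m/s.
Speed = |(1.903, 1.323)| = 2.318 m/s.

2.32 m/s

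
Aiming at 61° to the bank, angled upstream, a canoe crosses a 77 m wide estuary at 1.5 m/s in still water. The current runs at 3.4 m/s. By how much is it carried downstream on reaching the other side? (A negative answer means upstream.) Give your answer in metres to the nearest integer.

157 m

Perpendicular speed = 1.312 m/s; crossing time = 77 / 1.312 = 58.692 s.
Net downstream speed = 2.673 m/s.
Drift = 2.673 × 58.692 = 156.872 m (downstream).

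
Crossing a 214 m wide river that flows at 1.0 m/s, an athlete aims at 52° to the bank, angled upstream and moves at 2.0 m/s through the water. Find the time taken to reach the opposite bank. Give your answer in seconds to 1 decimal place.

The component of the athlete's velocity perpendicular to the bank is 2.0 × sin 52° = 1.576 m/s.
The flow acts along the bank and has no component across it.
Time = 214 / 1.576 = 135.785 s.

135.8 s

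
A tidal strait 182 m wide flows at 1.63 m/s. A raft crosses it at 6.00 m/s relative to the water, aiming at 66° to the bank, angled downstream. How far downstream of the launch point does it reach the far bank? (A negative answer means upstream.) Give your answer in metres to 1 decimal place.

Perpendicular speed = 5.481 m/s; crossing time = 182 / 5.481 = 33.204 s.
Net downstream speed = 4.070 m/s.
Drift = 4.070 × 33.204 = 135.154 m (downstream).

135.2 m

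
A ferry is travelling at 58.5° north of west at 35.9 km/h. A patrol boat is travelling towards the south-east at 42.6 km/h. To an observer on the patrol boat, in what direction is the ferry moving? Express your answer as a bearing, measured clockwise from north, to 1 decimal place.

321.2°

Taking east as x and north as y: ferry velocity = (-18.758, 30.610) km/h; patrol boat velocity = (30.123, -30.123) km/h.
Velocity of ferry relative to patrol boat = (-18.758, 30.610) − (30.123, -30.123) = (-48.880, 60.733) km/h.
Bearing = atan2(-48.88, 60.73) = 321.17° clockwise from north.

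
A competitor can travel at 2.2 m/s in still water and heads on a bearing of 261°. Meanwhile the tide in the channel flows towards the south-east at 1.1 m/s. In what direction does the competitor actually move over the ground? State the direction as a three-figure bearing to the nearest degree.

231°

Taking east as x and north as y: velocity relative to the water = (-2.173, -0.344) m/s; the water relative to ground = (0.778, -0.778) m/s.
Velocity relative to ground = (-2.173, -0.344) + (0.778, -0.778) = (-1.395, -1.122) m/s.
Bearing = atan2(-1.40, -1.12) = 231.19° clockwise from north.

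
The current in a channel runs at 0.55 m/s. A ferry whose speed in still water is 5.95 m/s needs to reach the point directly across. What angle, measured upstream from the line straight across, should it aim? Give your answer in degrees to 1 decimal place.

5.3°

To cancel the current, the upstream component of the ferry's velocity must equal the flow: 5.95 sin θ = 0.55.
sin θ = 0.55 / 5.95 = 0.0924.
θ = arcsin(0.0924) = 5.304°.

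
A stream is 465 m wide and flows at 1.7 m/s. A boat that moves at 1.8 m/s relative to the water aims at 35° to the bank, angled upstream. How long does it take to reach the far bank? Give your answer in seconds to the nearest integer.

450 s

The component of the boat's velocity perpendicular to the bank is 1.8 × sin 35° = 1.032 m/s.
The flow acts along the bank and has no component across it.
Time = 465 / 1.032 = 450.390 s.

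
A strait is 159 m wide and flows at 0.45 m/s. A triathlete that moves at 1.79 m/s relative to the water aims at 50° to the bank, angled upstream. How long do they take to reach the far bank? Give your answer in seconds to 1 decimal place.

116.0 s

The component of the triathlete's velocity perpendicular to the bank is 1.79 × sin 50° = 1.371 m/s.
Only the cross-stream component determines the crossing time; the current contributes nothing perpendicular to the bank.
Time = 159 / 1.371 = 115.955 s.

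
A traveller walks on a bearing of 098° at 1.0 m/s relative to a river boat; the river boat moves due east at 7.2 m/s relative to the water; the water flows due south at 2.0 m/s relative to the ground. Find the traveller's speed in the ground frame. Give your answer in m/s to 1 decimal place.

In east/north components (m/s): traveller relative to river boat = (0.990, -0.139); river boat relative to water = (7.200, 0.000); water relative to ground = (0.000, -2.000).
Sum = (8.190, -2.139) m/s.
Speed = |(8.190, -2.139)| = 8.465 m/s.

8.5 m/s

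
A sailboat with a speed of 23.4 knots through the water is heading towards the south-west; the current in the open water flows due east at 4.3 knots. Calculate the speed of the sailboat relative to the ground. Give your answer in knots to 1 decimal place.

Taking east as x and north as y: velocity relative to the water = (-16.546, -16.546) knots; the water relative to ground = (4.300, 0.000) knots.
Velocity relative to ground = (-16.546, -16.546) + (4.300, 0.000) = (-12.246, -16.546) knots.
Speed = |(-12.246, -16.546)| = 20.585 knots.

20.6 knots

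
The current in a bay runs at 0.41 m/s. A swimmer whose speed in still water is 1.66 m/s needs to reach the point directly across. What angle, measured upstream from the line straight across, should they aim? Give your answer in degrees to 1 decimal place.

To cancel the current, the upstream component of the swimmer's velocity must equal the flow: 1.66 sin θ = 0.41.
sin θ = 0.41 / 1.66 = 0.2470.
θ = arcsin(0.2470) = 14.299°.

14.3°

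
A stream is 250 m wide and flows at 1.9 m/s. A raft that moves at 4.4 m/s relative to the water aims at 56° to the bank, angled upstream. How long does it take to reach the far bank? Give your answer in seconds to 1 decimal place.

The component of the raft's velocity perpendicular to the bank is 4.4 × sin 56° = 3.648 m/s.
Only the cross-stream component determines the crossing time; the current contributes nothing perpendicular to the bank.
Time = 250 / 3.648 = 68.535 s.

68.5 s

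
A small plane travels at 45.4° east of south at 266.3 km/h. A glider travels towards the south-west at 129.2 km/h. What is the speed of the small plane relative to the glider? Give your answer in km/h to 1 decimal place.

296.8 km/h

Taking east as x and north as y: small plane velocity = (189.613, -186.983) km/h; glider velocity = (-91.358, -91.358) km/h.
Velocity of small plane relative to glider = (189.613, -186.983) − (-91.358, -91.358) = (280.971, -95.625) km/h.
Magnitude = |(280.971, -95.625)| = 296.797 km/h.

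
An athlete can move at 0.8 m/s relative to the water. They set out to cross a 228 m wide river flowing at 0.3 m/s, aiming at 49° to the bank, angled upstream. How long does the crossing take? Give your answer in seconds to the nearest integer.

The component of the athlete's velocity perpendicular to the bank is 0.8 × sin 49° = 0.604 m/s.
Only the cross-stream component determines the crossing time; the current contributes nothing perpendicular to the bank.
Time = 228 / 0.604 = 377.629 s.

378 s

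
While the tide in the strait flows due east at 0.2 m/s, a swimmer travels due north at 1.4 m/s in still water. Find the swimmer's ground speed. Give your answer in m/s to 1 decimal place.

1.4 m/s

Taking east as x and north as y: velocity relative to the water = (0.000, 1.400) m/s; the water relative to ground = (0.200, 0.000) m/s.
Velocity relative to ground = (0.000, 1.400) + (0.200, 0.000) = (0.200, 1.400) m/s.
Speed = |(0.200, 1.400)| = 1.414 m/s.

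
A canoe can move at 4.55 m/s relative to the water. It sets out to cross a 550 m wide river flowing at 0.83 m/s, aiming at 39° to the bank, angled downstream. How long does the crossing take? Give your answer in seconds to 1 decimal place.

192.1 s

The component of the canoe's velocity perpendicular to the bank is 4.55 × sin 39° = 2.863 m/s.
The flow acts along the bank and has no component across it.
Time = 550 / 2.863 = 192.079 s.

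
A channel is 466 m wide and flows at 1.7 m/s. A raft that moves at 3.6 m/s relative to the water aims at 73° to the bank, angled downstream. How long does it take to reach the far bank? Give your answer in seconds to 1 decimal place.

135.4 s

The component of the raft's velocity perpendicular to the bank is 3.6 × sin 73° = 3.443 m/s.
The flow acts along the bank and has no component across it.
Time = 466 / 3.443 = 135.359 s.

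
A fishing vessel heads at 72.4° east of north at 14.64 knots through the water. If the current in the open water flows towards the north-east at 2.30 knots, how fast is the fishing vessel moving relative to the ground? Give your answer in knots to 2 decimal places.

Taking east as x and north as y: velocity relative to the water = (13.955, 4.427) knots; the water relative to ground = (1.626, 1.626) knots.
Velocity relative to ground = (13.955, 4.427) + (1.626, 1.626) = (15.581, 6.053) knots.
Speed = |(15.581, 6.053)| = 16.716 knots.

16.72 knots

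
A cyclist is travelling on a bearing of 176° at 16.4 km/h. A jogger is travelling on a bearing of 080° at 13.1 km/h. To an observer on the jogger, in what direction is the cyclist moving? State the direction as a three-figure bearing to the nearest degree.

Taking east as x and north as y: cyclist velocity = (1.144, -16.360) km/h; jogger velocity = (12.901, 2.275) km/h.
Velocity of cyclist relative to jogger = (1.144, -16.360) − (12.901, 2.275) = (-11.757, -18.635) km/h.
Bearing = atan2(-11.76, -18.63) = 212.25° clockwise from north.

212°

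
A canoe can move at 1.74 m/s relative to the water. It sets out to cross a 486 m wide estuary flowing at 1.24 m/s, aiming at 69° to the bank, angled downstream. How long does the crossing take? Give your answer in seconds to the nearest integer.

The component of the canoe's velocity perpendicular to the bank is 1.74 × sin 69° = 1.624 m/s.
The current is parallel to the bank, so it does not affect the crossing time.
Time = 486 / 1.624 = 299.182 s.

299 s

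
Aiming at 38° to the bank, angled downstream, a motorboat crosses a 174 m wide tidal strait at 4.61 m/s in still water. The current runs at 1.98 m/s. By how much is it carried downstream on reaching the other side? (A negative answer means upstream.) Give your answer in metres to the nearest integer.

344 m

Perpendicular speed = 2.838 m/s; crossing time = 174 / 2.838 = 61.306 s.
Net downstream speed = 5.613 m/s.
Drift = 5.613 × 61.306 = 344.097 m (downstream).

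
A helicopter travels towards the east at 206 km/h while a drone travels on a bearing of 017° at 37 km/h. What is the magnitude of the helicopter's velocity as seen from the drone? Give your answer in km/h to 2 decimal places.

Taking east as x and north as y: helicopter velocity = (206.000, 0.000) km/h; drone velocity = (10.818, 35.383) km/h.
Velocity of helicopter relative to drone = (206.000, 0.000) − (10.818, 35.383) = (195.182, -35.383) km/h.
Magnitude = |(195.182, -35.383)| = 198.364 km/h.

198.36 km/h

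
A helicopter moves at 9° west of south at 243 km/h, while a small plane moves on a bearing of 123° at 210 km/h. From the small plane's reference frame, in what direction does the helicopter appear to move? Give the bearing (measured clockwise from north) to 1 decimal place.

Taking east as x and north as y: helicopter velocity = (-38.014, -240.008) km/h; small plane velocity = (176.121, -114.374) km/h.
Velocity of helicopter relative to small plane = (-38.014, -240.008) − (176.121, -114.374) = (-214.134, -125.634) km/h.
Bearing = atan2(-214.13, -125.63) = 239.60° clockwise from north.

239.6°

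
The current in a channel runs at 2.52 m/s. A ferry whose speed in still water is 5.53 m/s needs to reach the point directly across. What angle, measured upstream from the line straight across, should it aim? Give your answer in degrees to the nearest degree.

27°

To cancel the current, the upstream component of the ferry's velocity must equal the flow: 5.53 sin θ = 2.52.
sin θ = 2.52 / 5.53 = 0.4557.
θ = arcsin(0.4557) = 27.110°.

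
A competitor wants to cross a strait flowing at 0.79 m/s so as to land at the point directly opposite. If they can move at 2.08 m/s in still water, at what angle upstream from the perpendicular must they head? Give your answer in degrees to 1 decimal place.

22.3°

To cancel the current, the upstream component of the competitor's velocity must equal the flow: 2.08 sin θ = 0.79.
sin θ = 0.79 / 2.08 = 0.3798.
θ = arcsin(0.3798) = 22.322°.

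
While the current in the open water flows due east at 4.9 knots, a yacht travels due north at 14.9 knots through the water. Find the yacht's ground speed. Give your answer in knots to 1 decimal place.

Taking east as x and north as y: velocity relative to the water = (0.000, 14.900) knots; the water relative to ground = (4.900, 0.000) knots.
Velocity relative to ground = (0.000, 14.900) + (4.900, 0.000) = (4.900, 14.900) knots.
Speed = |(4.900, 14.900)| = 15.685 knots.

15.7 knots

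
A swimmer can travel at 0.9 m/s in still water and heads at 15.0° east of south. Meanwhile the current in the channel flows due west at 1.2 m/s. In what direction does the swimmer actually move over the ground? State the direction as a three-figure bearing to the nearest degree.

228°

Taking east as x and north as y: velocity relative to the water = (0.233, -0.869) m/s; the water relative to ground = (-1.200, 0.000) m/s.
Velocity relative to ground = (0.233, -0.869) + (-1.200, 0.000) = (-0.967, -0.869) m/s.
Bearing = atan2(-0.97, -0.87) = 228.05° clockwise from north.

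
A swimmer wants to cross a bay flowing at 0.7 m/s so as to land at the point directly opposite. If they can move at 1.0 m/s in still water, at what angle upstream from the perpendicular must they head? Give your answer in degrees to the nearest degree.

To cancel the current, the upstream component of the swimmer's velocity must equal the flow: 1.0 sin θ = 0.7.
sin θ = 0.7 / 1.0 = 0.7000.
θ = arcsin(0.7000) = 44.427°.

44°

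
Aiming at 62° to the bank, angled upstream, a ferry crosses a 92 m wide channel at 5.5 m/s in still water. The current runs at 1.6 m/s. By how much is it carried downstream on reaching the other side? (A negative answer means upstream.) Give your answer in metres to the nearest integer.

Perpendicular speed = 4.856 m/s; crossing time = 92 / 4.856 = 18.945 s.
Net downstream speed = -0.982 m/s.
Drift = -0.982 × 18.945 = -18.606 m (upstream).

-19 m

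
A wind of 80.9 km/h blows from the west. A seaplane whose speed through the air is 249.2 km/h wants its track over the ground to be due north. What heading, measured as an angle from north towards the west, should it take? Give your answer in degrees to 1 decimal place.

The wind pushes perpendicular to the desired track; the heading must have a component into the wind equal to 80.9 km/h: 249.2 sin θ = 80.9.
sin θ = 0.3246, so θ = 18.944°.

18.9°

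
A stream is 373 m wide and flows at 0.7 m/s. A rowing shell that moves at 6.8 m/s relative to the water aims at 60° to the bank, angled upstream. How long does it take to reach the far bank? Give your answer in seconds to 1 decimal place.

The component of the rowing shell's velocity perpendicular to the bank is 6.8 × sin 60° = 5.889 m/s.
The flow acts along the bank and has no component across it.
Time = 373 / 5.889 = 63.339 s.

63.3 s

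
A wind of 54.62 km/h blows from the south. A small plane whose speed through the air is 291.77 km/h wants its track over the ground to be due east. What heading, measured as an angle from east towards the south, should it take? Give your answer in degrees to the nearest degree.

11°

The wind pushes perpendicular to the desired track; the heading must have a component into the wind equal to 54.62 km/h: 291.77 sin θ = 54.62.
sin θ = 0.1872, so θ = 10.790°.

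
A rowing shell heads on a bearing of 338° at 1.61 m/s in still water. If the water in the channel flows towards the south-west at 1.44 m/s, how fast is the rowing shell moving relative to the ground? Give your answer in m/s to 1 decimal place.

Taking east as x and north as y: velocity relative to the water = (-0.603, 1.493) m/s; the water relative to ground = (-1.018, -1.018) m/s.
Velocity relative to ground = (-0.603, 1.493) + (-1.018, -1.018) = (-1.621, 0.475) m/s.
Speed = |(-1.621, 0.475)| = 1.689 m/s.

1.7 m/s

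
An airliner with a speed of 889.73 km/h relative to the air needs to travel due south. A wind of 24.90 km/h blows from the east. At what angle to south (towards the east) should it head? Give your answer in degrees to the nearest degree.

The wind pushes perpendicular to the desired track; the heading must have a component into the wind equal to 24.90 km/h: 889.73 sin θ = 24.90.
sin θ = 0.0280, so θ = 1.604°.

2°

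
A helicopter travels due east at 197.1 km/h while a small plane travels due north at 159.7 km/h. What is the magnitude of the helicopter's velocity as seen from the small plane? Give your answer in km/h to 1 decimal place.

Taking east as x and north as y: helicopter velocity = (197.100, 0.000) km/h; small plane velocity = (0.000, 159.700) km/h.
Velocity of helicopter relative to small plane = (197.100, 0.000) − (0.000, 159.700) = (197.100, -159.700) km/h.
Magnitude = |(197.100, -159.700)| = 253.678 km/h.

253.7 km/h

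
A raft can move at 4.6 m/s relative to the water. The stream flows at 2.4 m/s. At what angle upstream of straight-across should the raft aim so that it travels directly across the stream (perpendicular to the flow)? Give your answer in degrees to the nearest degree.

31°

To cancel the current, the upstream component of the raft's velocity must equal the flow: 4.6 sin θ = 2.4.
sin θ = 2.4 / 4.6 = 0.5217.
θ = arcsin(0.5217) = 31.449°.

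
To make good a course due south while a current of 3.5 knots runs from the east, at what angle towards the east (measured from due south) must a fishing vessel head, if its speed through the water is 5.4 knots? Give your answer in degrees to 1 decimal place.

40.4°

The current pushes perpendicular to the desired track; the heading must have a component into the current equal to 3.5 knots: 5.4 sin θ = 3.5.
sin θ = 0.6481, so θ = 40.402°.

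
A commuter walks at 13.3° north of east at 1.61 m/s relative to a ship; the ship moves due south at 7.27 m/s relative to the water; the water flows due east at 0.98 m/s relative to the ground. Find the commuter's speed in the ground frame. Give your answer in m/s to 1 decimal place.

7.4 m/s

In east/north components (m/s): commuter relative to ship = (1.567, 0.370); ship relative to water = (0.000, -7.270); water relative to ground = (0.980, 0.000).
Sum = (2.547, -6.900) m/s.
Speed = |(2.547, -6.900)| = 7.355 m/s.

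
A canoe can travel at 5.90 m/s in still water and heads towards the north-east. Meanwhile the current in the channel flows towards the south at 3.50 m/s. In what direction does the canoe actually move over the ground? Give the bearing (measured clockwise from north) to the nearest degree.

081°

Taking east as x and north as y: velocity relative to the water = (4.172, 4.172) m/s; the water relative to ground = (0.000, -3.500) m/s.
Velocity relative to ground = (4.172, 4.172) + (0.000, -3.500) = (4.172, 0.672) m/s.
Bearing = atan2(4.17, 0.67) = 80.85° clockwise from north.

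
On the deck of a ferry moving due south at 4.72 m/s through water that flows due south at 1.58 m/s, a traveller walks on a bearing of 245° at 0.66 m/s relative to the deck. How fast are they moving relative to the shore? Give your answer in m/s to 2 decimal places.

In east/north components (m/s): traveller relative to ferry = (-0.598, -0.279); ferry relative to water = (0.000, -4.720); water relative to ground = (0.000, -1.580).
Sum = (-0.598, -6.579) m/s.
Speed = |(-0.598, -6.579)| = 6.606 m/s.

6.61 m/s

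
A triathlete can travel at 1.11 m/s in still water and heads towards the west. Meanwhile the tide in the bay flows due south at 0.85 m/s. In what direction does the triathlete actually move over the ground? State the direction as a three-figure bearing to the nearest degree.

233°

Taking east as x and north as y: velocity relative to the water = (-1.110, 0.000) m/s; the water relative to ground = (0.000, -0.850) m/s.
Velocity relative to ground = (-1.110, 0.000) + (0.000, -0.850) = (-1.110, -0.850) m/s.
Bearing = atan2(-1.11, -0.85) = 232.56° clockwise from north.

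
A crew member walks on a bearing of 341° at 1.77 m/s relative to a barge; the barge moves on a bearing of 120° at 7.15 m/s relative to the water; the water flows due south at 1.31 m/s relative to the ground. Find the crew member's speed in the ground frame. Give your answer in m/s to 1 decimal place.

6.5 m/s

In east/north components (m/s): crew member relative to barge = (-0.576, 1.674); barge relative to water = (6.192, -3.575); water relative to ground = (0.000, -1.310).
Sum = (5.616, -3.211) m/s.
Speed = |(5.616, -3.211)| = 6.469 m/s.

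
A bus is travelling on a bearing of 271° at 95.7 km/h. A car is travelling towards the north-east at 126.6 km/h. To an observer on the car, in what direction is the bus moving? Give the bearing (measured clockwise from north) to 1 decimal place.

Taking east as x and north as y: bus velocity = (-95.685, 1.670) km/h; car velocity = (89.520, 89.520) km/h.
Velocity of bus relative to car = (-95.685, 1.670) − (89.520, 89.520) = (-185.205, -87.850) km/h.
Bearing = atan2(-185.21, -87.85) = 244.62° clockwise from north.

244.6°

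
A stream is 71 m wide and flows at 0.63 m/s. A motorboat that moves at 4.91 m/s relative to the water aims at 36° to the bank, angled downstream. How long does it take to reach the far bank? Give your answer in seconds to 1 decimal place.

The component of the motorboat's velocity perpendicular to the bank is 4.91 × sin 36° = 2.886 m/s.
The flow acts along the bank and has no component across it.
Time = 71 / 2.886 = 24.601 s.

24.6 s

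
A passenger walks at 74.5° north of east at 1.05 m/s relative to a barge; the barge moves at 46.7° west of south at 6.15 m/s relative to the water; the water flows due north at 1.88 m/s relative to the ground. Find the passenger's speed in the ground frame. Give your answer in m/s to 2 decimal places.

In east/north components (m/s): passenger relative to barge = (0.281, 1.012); barge relative to water = (-4.476, -4.218); water relative to ground = (0.000, 1.880).
Sum = (-4.195, -1.326) m/s.
Speed = |(-4.195, -1.326)| = 4.400 m/s.

4.40 m/s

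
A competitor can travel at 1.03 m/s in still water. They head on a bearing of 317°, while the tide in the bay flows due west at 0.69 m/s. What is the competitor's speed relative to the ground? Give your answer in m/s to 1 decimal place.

1.6 m/s

Taking east as x and north as y: velocity relative to the water = (-0.702, 0.753) m/s; the water relative to ground = (-0.690, 0.000) m/s.
Velocity relative to ground = (-0.702, 0.753) + (-0.690, 0.000) = (-1.392, 0.753) m/s.
Speed = |(-1.392, 0.753)| = 1.583 m/s.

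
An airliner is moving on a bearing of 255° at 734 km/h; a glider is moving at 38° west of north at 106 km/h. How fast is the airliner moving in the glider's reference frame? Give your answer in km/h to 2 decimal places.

699.42 km/h

Taking east as x and north as y: airliner velocity = (-708.990, -189.973) km/h; glider velocity = (-65.260, 83.529) km/h.
Velocity of airliner relative to glider = (-708.990, -189.973) − (-65.260, 83.529) = (-643.729, -273.502) km/h.
Magnitude = |(-643.729, -273.502)| = 699.422 km/h.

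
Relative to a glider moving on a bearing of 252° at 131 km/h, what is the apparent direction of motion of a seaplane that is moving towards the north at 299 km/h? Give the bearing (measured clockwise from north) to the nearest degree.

Taking east as x and north as y: seaplane velocity = (0.000, 299.000) km/h; glider velocity = (-124.588, -40.481) km/h.
Velocity of seaplane relative to glider = (0.000, 299.000) − (-124.588, -40.481) = (124.588, 339.481) km/h.
Bearing = atan2(124.59, 339.48) = 20.15° clockwise from north.

020°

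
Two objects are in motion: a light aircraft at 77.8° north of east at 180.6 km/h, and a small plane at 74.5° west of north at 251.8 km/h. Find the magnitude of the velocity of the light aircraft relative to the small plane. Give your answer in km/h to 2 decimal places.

301.30 km/h

Taking east as x and north as y: light aircraft velocity = (38.165, 176.521) km/h; small plane velocity = (-242.642, 67.291) km/h.
Velocity of light aircraft relative to small plane = (38.165, 176.521) − (-242.642, 67.291) = (280.807, 109.231) km/h.
Magnitude = |(280.807, 109.231)| = 301.304 km/h.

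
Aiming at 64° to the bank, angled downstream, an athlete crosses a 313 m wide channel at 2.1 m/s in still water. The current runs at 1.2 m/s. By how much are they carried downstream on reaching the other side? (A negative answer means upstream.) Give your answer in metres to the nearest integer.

Perpendicular speed = 1.887 m/s; crossing time = 313 / 1.887 = 165.831 s.
Net downstream speed = 2.121 m/s.
Drift = 2.121 × 165.831 = 351.657 m (downstream).

352 m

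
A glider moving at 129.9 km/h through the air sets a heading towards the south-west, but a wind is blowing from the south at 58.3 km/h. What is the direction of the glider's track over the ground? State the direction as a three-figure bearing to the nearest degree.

Taking east as x and north as y: velocity relative to the air = (-91.853, -91.853) km/h; the air relative to ground = (0.000, 58.300) km/h.
Velocity relative to ground = (-91.853, -91.853) + (0.000, 58.300) = (-91.853, -33.553) km/h.
Bearing = atan2(-91.85, -33.55) = 249.93° clockwise from north.

250°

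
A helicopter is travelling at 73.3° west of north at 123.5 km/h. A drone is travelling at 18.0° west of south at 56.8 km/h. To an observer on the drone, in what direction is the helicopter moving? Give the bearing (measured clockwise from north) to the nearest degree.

312°

Taking east as x and north as y: helicopter velocity = (-118.291, 35.489) km/h; drone velocity = (-17.552, -54.020) km/h.
Velocity of helicopter relative to drone = (-118.291, 35.489) − (-17.552, -54.020) = (-100.739, 89.509) km/h.
Bearing = atan2(-100.74, 89.51) = 311.62° clockwise from north.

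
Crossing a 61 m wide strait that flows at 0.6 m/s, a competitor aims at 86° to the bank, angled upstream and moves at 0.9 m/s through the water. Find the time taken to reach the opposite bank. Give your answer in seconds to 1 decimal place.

67.9 s

The component of the competitor's velocity perpendicular to the bank is 0.9 × sin 86° = 0.898 m/s.
The flow acts along the bank and has no component across it.
Time = 61 / 0.898 = 67.943 s.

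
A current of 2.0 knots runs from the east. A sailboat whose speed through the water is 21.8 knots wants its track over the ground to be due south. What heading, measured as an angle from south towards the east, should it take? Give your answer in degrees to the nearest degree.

The current pushes perpendicular to the desired track; the heading must have a component into the current equal to 2.0 knots: 21.8 sin θ = 2.0.
sin θ = 0.0917, so θ = 5.264°.

5°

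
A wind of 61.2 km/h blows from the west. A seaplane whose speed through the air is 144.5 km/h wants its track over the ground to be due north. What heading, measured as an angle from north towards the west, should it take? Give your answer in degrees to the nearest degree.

25°

The wind pushes perpendicular to the desired track; the heading must have a component into the wind equal to 61.2 km/h: 144.5 sin θ = 61.2.
sin θ = 0.4235, so θ = 25.058°.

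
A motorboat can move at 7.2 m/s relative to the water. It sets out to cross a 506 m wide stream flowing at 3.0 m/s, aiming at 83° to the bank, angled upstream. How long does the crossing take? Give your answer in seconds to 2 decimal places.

70.81 s

The component of the motorboat's velocity perpendicular to the bank is 7.2 × sin 83° = 7.146 m/s.
Only the cross-stream component determines the crossing time; the current contributes nothing perpendicular to the bank.
Time = 506 / 7.146 = 70.806 s.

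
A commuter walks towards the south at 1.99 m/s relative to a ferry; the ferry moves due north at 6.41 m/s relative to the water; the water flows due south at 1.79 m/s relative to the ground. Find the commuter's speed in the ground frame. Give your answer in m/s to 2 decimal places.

2.63 m/s

In east/north components (m/s): commuter relative to ferry = (0.000, -1.990); ferry relative to water = (0.000, 6.410); water relative to ground = (0.000, -1.790).
Sum = (0.000, 2.630) m/s.
Speed = |(0.000, 2.630)| = 2.630 m/s.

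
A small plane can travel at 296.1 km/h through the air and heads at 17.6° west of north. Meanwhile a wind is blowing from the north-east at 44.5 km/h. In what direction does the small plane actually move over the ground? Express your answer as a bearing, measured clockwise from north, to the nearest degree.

Taking east as x and north as y: velocity relative to the air = (-89.532, 282.240) km/h; the air relative to ground = (-31.466, -31.466) km/h.
Velocity relative to ground = (-89.532, 282.240) + (-31.466, -31.466) = (-120.998, 250.774) km/h.
Bearing = atan2(-121.00, 250.77) = 334.24° clockwise from north.

334°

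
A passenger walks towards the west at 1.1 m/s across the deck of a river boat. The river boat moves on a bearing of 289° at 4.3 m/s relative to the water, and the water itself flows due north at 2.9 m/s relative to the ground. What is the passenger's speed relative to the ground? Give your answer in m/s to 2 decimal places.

In east/north components (m/s): passenger relative to river boat = (-1.100, 0.000); river boat relative to water = (-4.066, 1.400); water relative to ground = (0.000, 2.900).
Sum = (-5.166, 4.300) m/s.
Speed = |(-5.166, 4.300)| = 6.721 m/s.

6.72 m/s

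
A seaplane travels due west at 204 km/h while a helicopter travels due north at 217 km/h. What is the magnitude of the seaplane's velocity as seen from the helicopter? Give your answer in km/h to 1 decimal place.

Taking east as x and north as y: seaplane velocity = (-204.000, 0.000) km/h; helicopter velocity = (0.000, 217.000) km/h.
Velocity of seaplane relative to helicopter = (-204.000, 0.000) − (0.000, 217.000) = (-204.000, -217.000) km/h.
Magnitude = |(-204.000, -217.000)| = 297.834 km/h.

297.8 km/h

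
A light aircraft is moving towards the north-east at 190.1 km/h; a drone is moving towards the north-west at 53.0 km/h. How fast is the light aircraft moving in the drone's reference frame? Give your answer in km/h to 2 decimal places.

Taking east as x and north as y: light aircraft velocity = (134.421, 134.421) km/h; drone velocity = (-37.477, 37.477) km/h.
Velocity of light aircraft relative to drone = (134.421, 134.421) − (-37.477, 37.477) = (171.898, 96.944) km/h.
Magnitude = |(171.898, 96.944)| = 197.350 km/h.

197.35 km/h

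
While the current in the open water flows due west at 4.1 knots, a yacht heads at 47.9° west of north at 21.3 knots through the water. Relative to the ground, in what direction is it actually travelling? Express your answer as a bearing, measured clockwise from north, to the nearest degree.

Taking east as x and north as y: velocity relative to the water = (-15.804, 14.280) knots; the water relative to ground = (-4.100, 0.000) knots.
Velocity relative to ground = (-15.804, 14.280) + (-4.100, 0.000) = (-19.904, 14.280) knots.
Bearing = atan2(-19.90, 14.28) = 305.66° clockwise from north.

306°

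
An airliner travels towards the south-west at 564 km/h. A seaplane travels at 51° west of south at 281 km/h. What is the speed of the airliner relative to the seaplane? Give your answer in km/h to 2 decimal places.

Taking east as x and north as y: airliner velocity = (-398.808, -398.808) km/h; seaplane velocity = (-218.378, -176.839) km/h.
Velocity of airliner relative to seaplane = (-398.808, -398.808) − (-218.378, -176.839) = (-180.430, -221.969) km/h.
Magnitude = |(-180.430, -221.969)| = 286.051 km/h.

286.05 km/h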